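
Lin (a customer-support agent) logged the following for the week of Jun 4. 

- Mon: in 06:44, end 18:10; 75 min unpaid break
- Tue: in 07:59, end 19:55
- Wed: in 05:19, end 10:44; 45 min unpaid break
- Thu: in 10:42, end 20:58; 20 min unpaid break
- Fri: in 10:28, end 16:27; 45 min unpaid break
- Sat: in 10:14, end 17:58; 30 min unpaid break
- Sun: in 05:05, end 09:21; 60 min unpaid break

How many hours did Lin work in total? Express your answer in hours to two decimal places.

Mon: 06:44–18:10 = 11 h 26 min; less 75 min break → 10 h 11 min
Tue: 07:59–19:55 = 11 h 56 min
Wed: 05:19–10:44 = 5 h 25 min; less 45 min break → 4 h 40 min
Thu: 10:42–20:58 = 10 h 16 min; less 20 min break → 9 h 56 min
Fri: 10:28–16:27 = 5 h 59 min; less 45 min break → 5 h 14 min
Sat: 10:14–17:58 = 7 h 44 min; less 30 min break → 7 h 14 min
Sun: 05:05–09:21 = 4 h 16 min; less 60 min break → 3 h 16 min
Total: 10 h 11 min + 11 h 56 min + 4 h 40 min + 9 h 56 min + 5 h 14 min + 7 h 14 min + 3 h 16 min = 52 h 27 min.

52.45 hours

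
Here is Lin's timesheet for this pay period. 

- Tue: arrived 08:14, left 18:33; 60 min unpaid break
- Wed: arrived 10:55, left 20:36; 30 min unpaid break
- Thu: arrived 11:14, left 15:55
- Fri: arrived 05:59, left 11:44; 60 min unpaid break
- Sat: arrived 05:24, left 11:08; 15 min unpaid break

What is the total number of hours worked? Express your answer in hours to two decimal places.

33.42 hours

Tue: 08:14–18:33 = 10 h 19 min; less 60 min break → 9 h 19 min
Wed: 10:55–20:36 = 9 h 41 min; less 30 min break → 9 h 11 min
Thu: 11:14–15:55 = 4 h 41 min
Fri: 05:59–11:44 = 5 h 45 min; less 60 min break → 4 h 45 min
Sat: 05:24–11:08 = 5 h 44 min; less 15 min break → 5 h 29 min
Total: 9 h 19 min + 9 h 11 min + 4 h 41 min + 4 h 45 min + 5 h 29 min = 33 h 25 min.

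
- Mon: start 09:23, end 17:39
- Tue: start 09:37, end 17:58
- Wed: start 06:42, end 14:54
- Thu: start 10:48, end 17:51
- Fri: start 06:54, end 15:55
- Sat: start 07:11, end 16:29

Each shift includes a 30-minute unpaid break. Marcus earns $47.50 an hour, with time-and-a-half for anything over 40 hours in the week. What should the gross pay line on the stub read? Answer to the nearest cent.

Mon: 09:23–17:39 = 8 h 16 min; less 30 min break → 7 h 46 min
Tue: 09:37–17:58 = 8 h 21 min; less 30 min break → 7 h 51 min
Wed: 06:42–14:54 = 8 h 12 min; less 30 min break → 7 h 42 min
Thu: 10:48–17:51 = 7 h 3 min; less 30 min break → 6 h 33 min
Fri: 06:54–15:55 = 9 h 1 min; less 30 min break → 8 h 31 min
Sat: 07:11–16:29 = 9 h 18 min; less 30 min break → 8 h 48 min
Total worked: 47 h 11 min = 2831 min.
Regular 40 h 0 min = 2400 min at $47.50/h; overtime 7 h 11 min = 431 min at $71.25/h.
Pay = (2400 × $47.50 + 431 × $71.25) ÷ 60 = $2411.81.

$2411.81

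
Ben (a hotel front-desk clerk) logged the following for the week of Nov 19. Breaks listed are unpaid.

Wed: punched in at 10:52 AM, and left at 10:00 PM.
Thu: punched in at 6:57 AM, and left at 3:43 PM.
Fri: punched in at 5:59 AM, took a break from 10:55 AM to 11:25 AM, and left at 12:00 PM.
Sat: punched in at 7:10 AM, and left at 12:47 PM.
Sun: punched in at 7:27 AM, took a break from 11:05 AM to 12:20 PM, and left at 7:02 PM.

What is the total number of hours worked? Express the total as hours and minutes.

Wed: 10:52 AM–10:00 PM = 11 h 8 min
Thu: 6:57 AM–3:43 PM = 8 h 46 min
Fri: 5:59 AM–12:00 PM = 6 h 1 min; less 30 min break → 5 h 31 min
Sat: 7:10 AM–12:47 PM = 5 h 37 min
Sun: 7:27 AM–7:02 PM = 11 h 35 min; less 75 min break → 10 h 20 min
Total: 11 h 8 min + 8 h 46 min + 5 h 31 min + 5 h 37 min + 10 h 20 min = 41 h 22 min.

41 h 22 min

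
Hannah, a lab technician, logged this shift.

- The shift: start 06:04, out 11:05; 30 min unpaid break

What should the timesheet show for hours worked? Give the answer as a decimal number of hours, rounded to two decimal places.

The shift: 06:04–11:05 = 5 h 1 min; less 30 min break → 4 h 31 min

4.52 hours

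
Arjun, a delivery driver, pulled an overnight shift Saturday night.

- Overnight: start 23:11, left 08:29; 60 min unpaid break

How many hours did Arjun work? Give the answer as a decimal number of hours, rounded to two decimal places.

Overnight: 23:11 → midnight = 0 h 49 min; midnight → 08:29 = 8 h 29 min; span 9 h 18 min; less 60 min break → 8 h 18 min

8.30 hours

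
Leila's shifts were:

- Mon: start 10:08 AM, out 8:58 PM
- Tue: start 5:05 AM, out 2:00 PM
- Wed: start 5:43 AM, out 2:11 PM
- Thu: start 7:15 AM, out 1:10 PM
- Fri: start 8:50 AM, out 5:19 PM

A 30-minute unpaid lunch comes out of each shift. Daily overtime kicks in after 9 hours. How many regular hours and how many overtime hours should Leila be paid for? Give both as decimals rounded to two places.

Mon: 10:08 AM–8:58 PM = 10 h 50 min; less 30 min break → 10 h 20 min
Tue: 5:05 AM–2:00 PM = 8 h 55 min; less 30 min break → 8 h 25 min
Wed: 5:43 AM–2:11 PM = 8 h 28 min; less 30 min break → 7 h 58 min
Thu: 7:15 AM–1:10 PM = 5 h 55 min; less 30 min break → 5 h 25 min
Fri: 8:50 AM–5:19 PM = 8 h 29 min; less 30 min break → 7 h 59 min
Mon reg 9 h 0 min / OT 1 h 20 min; Tue reg 8 h 25 min / OT 0 h 0 min; Wed reg 7 h 58 min / OT 0 h 0 min; Thu reg 5 h 25 min / OT 0 h 0 min; Fri reg 7 h 59 min / OT 0 h 0 min.
Totals: regular 38 h 47 min, overtime 1 h 20 min.

Regular 38.78 hours, overtime 1.33 hours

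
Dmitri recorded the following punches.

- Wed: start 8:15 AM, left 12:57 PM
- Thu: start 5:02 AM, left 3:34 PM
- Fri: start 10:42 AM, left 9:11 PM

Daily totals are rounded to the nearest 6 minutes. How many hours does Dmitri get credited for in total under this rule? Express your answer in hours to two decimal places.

25.70 hours

Wed: 8:15 AM–12:57 PM = 4 h 42 min → rounds to 4 h 42 min
Thu: 5:02 AM–3:34 PM = 10 h 32 min → rounds to 10 h 30 min
Fri: 10:42 AM–9:11 PM = 10 h 29 min → rounds to 10 h 30 min
Total credited: 25 h 42 min.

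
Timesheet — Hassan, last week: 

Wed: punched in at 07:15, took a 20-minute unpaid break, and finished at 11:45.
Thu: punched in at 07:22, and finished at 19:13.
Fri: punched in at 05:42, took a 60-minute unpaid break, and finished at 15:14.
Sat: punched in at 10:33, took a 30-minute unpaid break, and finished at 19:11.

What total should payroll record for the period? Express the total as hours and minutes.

32 h 41 min

Wed: 07:15–11:45 = 4 h 30 min; less 20 min break → 4 h 10 min
Thu: 07:22–19:13 = 11 h 51 min
Fri: 05:42–15:14 = 9 h 32 min; less 60 min break → 8 h 32 min
Sat: 10:33–19:11 = 8 h 38 min; less 30 min break → 8 h 8 min
Total: 4 h 10 min + 11 h 51 min + 8 h 32 min + 8 h 8 min = 32 h 41 min.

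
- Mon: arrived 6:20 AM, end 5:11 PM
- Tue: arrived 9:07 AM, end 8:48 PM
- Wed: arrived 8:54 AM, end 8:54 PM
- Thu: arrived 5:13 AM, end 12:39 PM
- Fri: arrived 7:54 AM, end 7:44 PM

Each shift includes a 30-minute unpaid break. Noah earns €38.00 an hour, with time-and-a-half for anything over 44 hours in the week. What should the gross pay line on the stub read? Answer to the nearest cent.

Mon: 6:20 AM–5:11 PM = 10 h 51 min; less 30 min break → 10 h 21 min
Tue: 9:07 AM–8:48 PM = 11 h 41 min; less 30 min break → 11 h 11 min
Wed: 8:54 AM–8:54 PM = 12 h 0 min; less 30 min break → 11 h 30 min
Thu: 5:13 AM–12:39 PM = 7 h 26 min; less 30 min break → 6 h 56 min
Fri: 7:54 AM–7:44 PM = 11 h 50 min; less 30 min break → 11 h 20 min
Total worked: 51 h 18 min = 3078 min.
Regular 44 h 0 min = 2640 min at €38.00/h; overtime 7 h 18 min = 438 min at €57.00/h.
Pay = (2640 × €38.00 + 438 × €57.00) ÷ 60 = €2088.10.

€2088.10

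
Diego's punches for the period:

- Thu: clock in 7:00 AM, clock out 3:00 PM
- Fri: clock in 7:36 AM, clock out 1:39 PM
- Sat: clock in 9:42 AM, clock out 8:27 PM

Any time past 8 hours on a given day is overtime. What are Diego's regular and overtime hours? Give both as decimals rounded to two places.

Thu: 7:00 AM–3:00 PM = 8 h 0 min
Fri: 7:36 AM–1:39 PM = 6 h 3 min
Sat: 9:42 AM–8:27 PM = 10 h 45 min
Thu reg 8 h 0 min / OT 0 h 0 min; Fri reg 6 h 3 min / OT 0 h 0 min; Sat reg 8 h 0 min / OT 2 h 45 min.
Totals: regular 22 h 3 min, overtime 2 h 45 min.

Regular 22.05 hours, overtime 2.75 hours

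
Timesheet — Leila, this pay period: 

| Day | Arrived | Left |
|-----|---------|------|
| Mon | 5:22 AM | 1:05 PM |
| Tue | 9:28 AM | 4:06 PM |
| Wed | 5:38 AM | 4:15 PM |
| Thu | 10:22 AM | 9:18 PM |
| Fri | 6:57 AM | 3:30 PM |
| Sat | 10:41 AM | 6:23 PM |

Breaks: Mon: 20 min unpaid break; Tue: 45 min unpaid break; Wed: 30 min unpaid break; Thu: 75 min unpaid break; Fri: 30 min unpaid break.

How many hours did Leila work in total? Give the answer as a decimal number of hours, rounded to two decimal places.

48.82 hours

Mon: 5:22 AM–1:05 PM = 7 h 43 min; less 20 min break → 7 h 23 min
Tue: 9:28 AM–4:06 PM = 6 h 38 min; less 45 min break → 5 h 53 min
Wed: 5:38 AM–4:15 PM = 10 h 37 min; less 30 min break → 10 h 7 min
Thu: 10:22 AM–9:18 PM = 10 h 56 min; less 75 min break → 9 h 41 min
Fri: 6:57 AM–3:30 PM = 8 h 33 min; less 30 min break → 8 h 3 min
Sat: 10:41 AM–6:23 PM = 7 h 42 min
Total: 7 h 23 min + 5 h 53 min + 10 h 7 min + 9 h 41 min + 8 h 3 min + 7 h 42 min = 48 h 49 min.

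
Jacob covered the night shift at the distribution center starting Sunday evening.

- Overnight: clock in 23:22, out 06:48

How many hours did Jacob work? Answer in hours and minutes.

Overnight: 23:22 → midnight = 0 h 38 min; midnight → 06:48 = 6 h 48 min; span 7 h 26 min

7 h 26 min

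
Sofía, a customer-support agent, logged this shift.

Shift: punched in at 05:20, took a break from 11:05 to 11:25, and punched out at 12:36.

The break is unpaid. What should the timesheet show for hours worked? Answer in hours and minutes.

Shift: 05:20–12:36 = 7 h 16 min; less 20 min break → 6 h 56 min

6 h 56 min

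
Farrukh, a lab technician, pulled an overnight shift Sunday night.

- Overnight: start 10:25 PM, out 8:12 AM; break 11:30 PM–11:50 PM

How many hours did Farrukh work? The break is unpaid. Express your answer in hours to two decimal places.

9.45 hours

Overnight: 10:25 PM → midnight = 1 h 35 min; midnight → 8:12 AM = 8 h 12 min; span 9 h 47 min; less 20 min break → 9 h 27 min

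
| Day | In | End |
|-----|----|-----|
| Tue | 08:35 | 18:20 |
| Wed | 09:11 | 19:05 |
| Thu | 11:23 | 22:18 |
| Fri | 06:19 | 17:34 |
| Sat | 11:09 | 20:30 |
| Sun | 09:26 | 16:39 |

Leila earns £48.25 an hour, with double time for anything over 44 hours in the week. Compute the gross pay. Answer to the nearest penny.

£3510.99

Tue: 08:35–18:20 = 9 h 45 min
Wed: 09:11–19:05 = 9 h 54 min
Thu: 11:23–22:18 = 10 h 55 min
Fri: 06:19–17:34 = 11 h 15 min
Sat: 11:09–20:30 = 9 h 21 min
Sun: 09:26–16:39 = 7 h 13 min
Total worked: 58 h 23 min = 3503 min.
Regular 44 h 0 min = 2640 min at £48.25/h; overtime 14 h 23 min = 863 min at £96.50/h.
Pay = (2640 × £48.25 + 863 × £96.50) ÷ 60 = £3510.99.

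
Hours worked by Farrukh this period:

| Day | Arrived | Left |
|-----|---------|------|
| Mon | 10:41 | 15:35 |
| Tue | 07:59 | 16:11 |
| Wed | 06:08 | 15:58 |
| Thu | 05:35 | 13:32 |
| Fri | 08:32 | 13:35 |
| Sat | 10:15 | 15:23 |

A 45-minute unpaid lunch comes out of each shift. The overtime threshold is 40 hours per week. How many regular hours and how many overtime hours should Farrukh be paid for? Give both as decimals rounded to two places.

Regular 36.57 hours, overtime 0.00 hours

Mon: 10:41–15:35 = 4 h 54 min; less 45 min break → 4 h 9 min
Tue: 07:59–16:11 = 8 h 12 min; less 45 min break → 7 h 27 min
Wed: 06:08–15:58 = 9 h 50 min; less 45 min break → 9 h 5 min
Thu: 05:35–13:32 = 7 h 57 min; less 45 min break → 7 h 12 min
Fri: 08:32–13:35 = 5 h 3 min; less 45 min break → 4 h 18 min
Sat: 10:15–15:23 = 5 h 8 min; less 45 min break → 4 h 23 min
Total worked: 36 h 34 min = 36.57 h.
Threshold 40 h → overtime 0 h 0 min, regular 36 h 34 min.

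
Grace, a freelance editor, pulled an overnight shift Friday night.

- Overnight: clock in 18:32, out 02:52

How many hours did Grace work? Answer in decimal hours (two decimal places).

Overnight: 18:32 → midnight = 5 h 28 min; midnight → 02:52 = 2 h 52 min; span 8 h 20 min

8.33 hours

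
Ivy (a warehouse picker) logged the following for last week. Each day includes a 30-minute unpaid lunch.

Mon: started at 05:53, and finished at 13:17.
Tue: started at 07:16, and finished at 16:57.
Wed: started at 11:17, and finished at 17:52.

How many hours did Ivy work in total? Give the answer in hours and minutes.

Mon: 05:53–13:17 = 7 h 24 min; less 30 min break → 6 h 54 min
Tue: 07:16–16:57 = 9 h 41 min; less 30 min break → 9 h 11 min
Wed: 11:17–17:52 = 6 h 35 min; less 30 min break → 6 h 5 min
Total: 6 h 54 min + 9 h 11 min + 6 h 5 min = 22 h 10 min.

22 h 10 min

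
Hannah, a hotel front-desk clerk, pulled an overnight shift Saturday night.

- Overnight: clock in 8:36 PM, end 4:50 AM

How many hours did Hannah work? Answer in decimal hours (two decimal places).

8.23 hours

Overnight: 8:36 PM → midnight = 3 h 24 min; midnight → 4:50 AM = 4 h 50 min; span 8 h 14 min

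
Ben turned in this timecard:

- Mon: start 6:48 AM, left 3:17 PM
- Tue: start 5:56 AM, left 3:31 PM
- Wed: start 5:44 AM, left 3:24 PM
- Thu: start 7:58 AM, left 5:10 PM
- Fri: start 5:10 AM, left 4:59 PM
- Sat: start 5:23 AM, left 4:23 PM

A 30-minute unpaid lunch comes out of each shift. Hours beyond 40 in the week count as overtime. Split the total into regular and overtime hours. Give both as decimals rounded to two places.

Regular 40.00 hours, overtime 16.75 hours

Mon: 6:48 AM–3:17 PM = 8 h 29 min; less 30 min break → 7 h 59 min
Tue: 5:56 AM–3:31 PM = 9 h 35 min; less 30 min break → 9 h 5 min
Wed: 5:44 AM–3:24 PM = 9 h 40 min; less 30 min break → 9 h 10 min
Thu: 7:58 AM–5:10 PM = 9 h 12 min; less 30 min break → 8 h 42 min
Fri: 5:10 AM–4:59 PM = 11 h 49 min; less 30 min break → 11 h 19 min
Sat: 5:23 AM–4:23 PM = 11 h 0 min; less 30 min break → 10 h 30 min
Total worked: 56 h 45 min = 56.75 h.
Threshold 40 h → overtime 16 h 45 min, regular 40 h 0 min.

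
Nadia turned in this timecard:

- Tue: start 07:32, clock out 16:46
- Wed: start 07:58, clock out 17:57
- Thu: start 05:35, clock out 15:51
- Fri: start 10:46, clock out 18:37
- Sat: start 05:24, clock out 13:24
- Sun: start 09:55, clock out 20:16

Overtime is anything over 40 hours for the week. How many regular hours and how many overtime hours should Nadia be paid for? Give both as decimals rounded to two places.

Regular 40.00 hours, overtime 15.68 hours

Tue: 07:32–16:46 = 9 h 14 min
Wed: 07:58–17:57 = 9 h 59 min
Thu: 05:35–15:51 = 10 h 16 min
Fri: 10:46–18:37 = 7 h 51 min
Sat: 05:24–13:24 = 8 h 0 min
Sun: 09:55–20:16 = 10 h 21 min
Total worked: 55 h 41 min = 55.68 h.
Threshold 40 h → overtime 15 h 41 min, regular 40 h 0 min.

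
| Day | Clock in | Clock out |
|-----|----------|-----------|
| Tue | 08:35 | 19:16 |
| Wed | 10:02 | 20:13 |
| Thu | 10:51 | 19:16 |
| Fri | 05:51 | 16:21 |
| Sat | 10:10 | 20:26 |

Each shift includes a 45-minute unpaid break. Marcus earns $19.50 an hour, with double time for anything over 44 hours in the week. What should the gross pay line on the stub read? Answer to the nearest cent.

Tue: 08:35–19:16 = 10 h 41 min; less 45 min break → 9 h 56 min
Wed: 10:02–20:13 = 10 h 11 min; less 45 min break → 9 h 26 min
Thu: 10:51–19:16 = 8 h 25 min; less 45 min break → 7 h 40 min
Fri: 05:51–16:21 = 10 h 30 min; less 45 min break → 9 h 45 min
Sat: 10:10–20:26 = 10 h 16 min; less 45 min break → 9 h 31 min
Total worked: 46 h 18 min = 2778 min.
Regular 44 h 0 min = 2640 min at $19.50/h; overtime 2 h 18 min = 138 min at $39.00/h.
Pay = (2640 × $19.50 + 138 × $39.00) ÷ 60 = $947.70.

$947.70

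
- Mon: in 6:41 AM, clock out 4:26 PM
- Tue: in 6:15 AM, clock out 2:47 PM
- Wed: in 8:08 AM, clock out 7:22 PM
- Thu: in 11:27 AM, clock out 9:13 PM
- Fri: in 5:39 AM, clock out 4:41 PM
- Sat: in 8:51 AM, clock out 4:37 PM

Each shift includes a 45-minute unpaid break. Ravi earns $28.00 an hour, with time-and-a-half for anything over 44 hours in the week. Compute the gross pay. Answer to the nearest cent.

$1634.50

Mon: 6:41 AM–4:26 PM = 9 h 45 min; less 45 min break → 9 h 0 min
Tue: 6:15 AM–2:47 PM = 8 h 32 min; less 45 min break → 7 h 47 min
Wed: 8:08 AM–7:22 PM = 11 h 14 min; less 45 min break → 10 h 29 min
Thu: 11:27 AM–9:13 PM = 9 h 46 min; less 45 min break → 9 h 1 min
Fri: 5:39 AM–4:41 PM = 11 h 2 min; less 45 min break → 10 h 17 min
Sat: 8:51 AM–4:37 PM = 7 h 46 min; less 45 min break → 7 h 1 min
Total worked: 53 h 35 min = 3215 min.
Regular 44 h 0 min = 2640 min at $28.00/h; overtime 9 h 35 min = 575 min at $42.00/h.
Pay = (2640 × $28.00 + 575 × $42.00) ÷ 60 = $1634.50.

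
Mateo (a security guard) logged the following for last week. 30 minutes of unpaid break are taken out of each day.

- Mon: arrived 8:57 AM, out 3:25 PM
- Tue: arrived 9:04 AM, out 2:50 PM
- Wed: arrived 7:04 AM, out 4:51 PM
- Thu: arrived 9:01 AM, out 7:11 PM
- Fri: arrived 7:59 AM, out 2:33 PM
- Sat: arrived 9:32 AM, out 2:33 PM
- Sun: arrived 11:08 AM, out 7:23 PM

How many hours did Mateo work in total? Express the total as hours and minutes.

Mon: 8:57 AM–3:25 PM = 6 h 28 min; less 30 min break → 5 h 58 min
Tue: 9:04 AM–2:50 PM = 5 h 46 min; less 30 min break → 5 h 16 min
Wed: 7:04 AM–4:51 PM = 9 h 47 min; less 30 min break → 9 h 17 min
Thu: 9:01 AM–7:11 PM = 10 h 10 min; less 30 min break → 9 h 40 min
Fri: 7:59 AM–2:33 PM = 6 h 34 min; less 30 min break → 6 h 4 min
Sat: 9:32 AM–2:33 PM = 5 h 1 min; less 30 min break → 4 h 31 min
Sun: 11:08 AM–7:23 PM = 8 h 15 min; less 30 min break → 7 h 45 min
Total: 5 h 58 min + 5 h 16 min + 9 h 17 min + 9 h 40 min + 6 h 4 min + 4 h 31 min + 7 h 45 min = 48 h 31 min.

48 h 31 min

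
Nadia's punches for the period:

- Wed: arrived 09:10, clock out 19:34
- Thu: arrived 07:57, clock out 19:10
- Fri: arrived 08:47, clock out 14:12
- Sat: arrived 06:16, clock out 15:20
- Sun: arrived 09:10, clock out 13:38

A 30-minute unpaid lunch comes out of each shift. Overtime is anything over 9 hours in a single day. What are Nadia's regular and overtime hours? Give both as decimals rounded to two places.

Regular 35.45 hours, overtime 2.62 hours

Wed: 09:10–19:34 = 10 h 24 min; less 30 min break → 9 h 54 min
Thu: 07:57–19:10 = 11 h 13 min; less 30 min break → 10 h 43 min
Fri: 08:47–14:12 = 5 h 25 min; less 30 min break → 4 h 55 min
Sat: 06:16–15:20 = 9 h 4 min; less 30 min break → 8 h 34 min
Sun: 09:10–13:38 = 4 h 28 min; less 30 min break → 3 h 58 min
Wed reg 9 h 0 min / OT 0 h 54 min; Thu reg 9 h 0 min / OT 1 h 43 min; Fri reg 4 h 55 min / OT 0 h 0 min; Sat reg 8 h 34 min / OT 0 h 0 min; Sun reg 3 h 58 min / OT 0 h 0 min.
Totals: regular 35 h 27 min, overtime 2 h 37 min.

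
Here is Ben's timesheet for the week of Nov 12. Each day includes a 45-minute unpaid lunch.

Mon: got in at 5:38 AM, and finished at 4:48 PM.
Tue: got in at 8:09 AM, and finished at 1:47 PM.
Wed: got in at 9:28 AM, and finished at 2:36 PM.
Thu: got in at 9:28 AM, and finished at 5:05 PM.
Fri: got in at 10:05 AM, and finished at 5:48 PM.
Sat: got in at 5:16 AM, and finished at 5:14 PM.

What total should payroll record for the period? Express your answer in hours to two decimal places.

Mon: 5:38 AM–4:48 PM = 11 h 10 min; less 45 min break → 10 h 25 min
Tue: 8:09 AM–1:47 PM = 5 h 38 min; less 45 min break → 4 h 53 min
Wed: 9:28 AM–2:36 PM = 5 h 8 min; less 45 min break → 4 h 23 min
Thu: 9:28 AM–5:05 PM = 7 h 37 min; less 45 min break → 6 h 52 min
Fri: 10:05 AM–5:48 PM = 7 h 43 min; less 45 min break → 6 h 58 min
Sat: 5:16 AM–5:14 PM = 11 h 58 min; less 45 min break → 11 h 13 min
Total: 10 h 25 min + 4 h 53 min + 4 h 23 min + 6 h 52 min + 6 h 58 min + 11 h 13 min = 44 h 44 min.

44.73 hours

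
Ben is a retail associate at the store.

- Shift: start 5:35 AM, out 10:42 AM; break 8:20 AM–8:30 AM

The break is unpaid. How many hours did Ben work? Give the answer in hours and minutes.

4 h 57 min

Shift: 5:35 AM–10:42 AM = 5 h 7 min; less 10 min break → 4 h 57 min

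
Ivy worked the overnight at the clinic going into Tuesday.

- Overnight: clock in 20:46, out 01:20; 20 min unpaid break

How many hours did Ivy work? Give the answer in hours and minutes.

4 h 14 min

Overnight: 20:46 → midnight = 3 h 14 min; midnight → 01:20 = 1 h 20 min; span 4 h 34 min; less 20 min break → 4 h 14 min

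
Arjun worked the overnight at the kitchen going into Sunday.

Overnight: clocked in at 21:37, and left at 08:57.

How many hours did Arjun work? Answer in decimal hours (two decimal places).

Overnight: 21:37 → midnight = 2 h 23 min; midnight → 08:57 = 8 h 57 min; span 11 h 20 min

11.33 hours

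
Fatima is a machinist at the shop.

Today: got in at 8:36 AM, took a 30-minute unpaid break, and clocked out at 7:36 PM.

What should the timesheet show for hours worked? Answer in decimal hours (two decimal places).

10.50 hours

Today: 8:36 AM–7:36 PM = 11 h 0 min; less 30 min break → 10 h 30 min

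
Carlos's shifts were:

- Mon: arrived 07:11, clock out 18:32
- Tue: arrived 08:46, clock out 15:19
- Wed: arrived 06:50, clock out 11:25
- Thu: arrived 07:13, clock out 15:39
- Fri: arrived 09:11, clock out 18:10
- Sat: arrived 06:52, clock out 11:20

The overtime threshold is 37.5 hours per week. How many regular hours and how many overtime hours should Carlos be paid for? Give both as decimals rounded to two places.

Mon: 07:11–18:32 = 11 h 21 min
Tue: 08:46–15:19 = 6 h 33 min
Wed: 06:50–11:25 = 4 h 35 min
Thu: 07:13–15:39 = 8 h 26 min
Fri: 09:11–18:10 = 8 h 59 min
Sat: 06:52–11:20 = 4 h 28 min
Total worked: 44 h 22 min = 44.37 h.
Threshold 37.5 h → overtime 6 h 52 min, regular 37 h 30 min.

Regular 37.50 hours, overtime 6.87 hours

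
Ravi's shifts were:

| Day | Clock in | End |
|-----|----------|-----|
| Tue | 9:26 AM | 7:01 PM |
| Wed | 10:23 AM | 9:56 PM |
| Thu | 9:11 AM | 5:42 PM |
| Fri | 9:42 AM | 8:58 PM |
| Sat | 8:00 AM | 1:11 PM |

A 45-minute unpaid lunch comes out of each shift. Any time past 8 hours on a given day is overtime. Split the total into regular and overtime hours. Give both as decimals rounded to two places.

Regular 36.20 hours, overtime 6.15 hours

Tue: 9:26 AM–7:01 PM = 9 h 35 min; less 45 min break → 8 h 50 min
Wed: 10:23 AM–9:56 PM = 11 h 33 min; less 45 min break → 10 h 48 min
Thu: 9:11 AM–5:42 PM = 8 h 31 min; less 45 min break → 7 h 46 min
Fri: 9:42 AM–8:58 PM = 11 h 16 min; less 45 min break → 10 h 31 min
Sat: 8:00 AM–1:11 PM = 5 h 11 min; less 45 min break → 4 h 26 min
Tue reg 8 h 0 min / OT 0 h 50 min; Wed reg 8 h 0 min / OT 2 h 48 min; Thu reg 7 h 46 min / OT 0 h 0 min; Fri reg 8 h 0 min / OT 2 h 31 min; Sat reg 4 h 26 min / OT 0 h 0 min.
Totals: regular 36 h 12 min, overtime 6 h 9 min.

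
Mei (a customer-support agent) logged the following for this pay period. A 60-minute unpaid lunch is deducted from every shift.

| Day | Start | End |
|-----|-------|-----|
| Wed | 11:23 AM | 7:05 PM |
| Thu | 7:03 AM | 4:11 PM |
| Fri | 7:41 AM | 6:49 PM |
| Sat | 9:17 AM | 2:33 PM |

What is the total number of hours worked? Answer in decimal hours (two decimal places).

Wed: 11:23 AM–7:05 PM = 7 h 42 min; less 60 min break → 6 h 42 min
Thu: 7:03 AM–4:11 PM = 9 h 8 min; less 60 min break → 8 h 8 min
Fri: 7:41 AM–6:49 PM = 11 h 8 min; less 60 min break → 10 h 8 min
Sat: 9:17 AM–2:33 PM = 5 h 16 min; less 60 min break → 4 h 16 min
Total: 6 h 42 min + 8 h 8 min + 10 h 8 min + 4 h 16 min = 29 h 14 min.

29.23 hours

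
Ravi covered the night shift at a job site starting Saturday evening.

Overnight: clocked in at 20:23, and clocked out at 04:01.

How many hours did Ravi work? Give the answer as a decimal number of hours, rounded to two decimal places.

Overnight: 20:23 → midnight = 3 h 37 min; midnight → 04:01 = 4 h 1 min; span 7 h 38 min

7.63 hours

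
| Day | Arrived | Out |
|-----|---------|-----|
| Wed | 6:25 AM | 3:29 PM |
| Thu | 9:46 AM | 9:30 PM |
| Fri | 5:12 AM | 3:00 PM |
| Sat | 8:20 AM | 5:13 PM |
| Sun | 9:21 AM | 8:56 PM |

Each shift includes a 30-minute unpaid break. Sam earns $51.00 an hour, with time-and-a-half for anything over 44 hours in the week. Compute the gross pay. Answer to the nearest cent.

$2593.35

Wed: 6:25 AM–3:29 PM = 9 h 4 min; less 30 min break → 8 h 34 min
Thu: 9:46 AM–9:30 PM = 11 h 44 min; less 30 min break → 11 h 14 min
Fri: 5:12 AM–3:00 PM = 9 h 48 min; less 30 min break → 9 h 18 min
Sat: 8:20 AM–5:13 PM = 8 h 53 min; less 30 min break → 8 h 23 min
Sun: 9:21 AM–8:56 PM = 11 h 35 min; less 30 min break → 11 h 5 min
Total worked: 48 h 34 min = 2914 min.
Regular 44 h 0 min = 2640 min at $51.00/h; overtime 4 h 34 min = 274 min at $76.50/h.
Pay = (2640 × $51.00 + 274 × $76.50) ÷ 60 = $2593.35.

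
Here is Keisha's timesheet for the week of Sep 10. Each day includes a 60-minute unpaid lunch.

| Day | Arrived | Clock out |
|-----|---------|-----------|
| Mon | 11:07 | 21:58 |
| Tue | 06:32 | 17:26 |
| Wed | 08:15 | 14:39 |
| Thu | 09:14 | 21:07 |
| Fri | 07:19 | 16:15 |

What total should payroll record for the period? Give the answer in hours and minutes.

43 h 58 min

Mon: 11:07–21:58 = 10 h 51 min; less 60 min break → 9 h 51 min
Tue: 06:32–17:26 = 10 h 54 min; less 60 min break → 9 h 54 min
Wed: 08:15–14:39 = 6 h 24 min; less 60 min break → 5 h 24 min
Thu: 09:14–21:07 = 11 h 53 min; less 60 min break → 10 h 53 min
Fri: 07:19–16:15 = 8 h 56 min; less 60 min break → 7 h 56 min
Total: 9 h 51 min + 9 h 54 min + 5 h 24 min + 10 h 53 min + 7 h 56 min = 43 h 58 min.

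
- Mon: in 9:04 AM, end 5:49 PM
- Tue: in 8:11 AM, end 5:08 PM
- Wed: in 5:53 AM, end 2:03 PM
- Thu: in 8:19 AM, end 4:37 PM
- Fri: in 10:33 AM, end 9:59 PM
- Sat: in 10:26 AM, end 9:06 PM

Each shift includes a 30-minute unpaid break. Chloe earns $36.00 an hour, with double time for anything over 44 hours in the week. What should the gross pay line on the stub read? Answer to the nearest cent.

Mon: 9:04 AM–5:49 PM = 8 h 45 min; less 30 min break → 8 h 15 min
Tue: 8:11 AM–5:08 PM = 8 h 57 min; less 30 min break → 8 h 27 min
Wed: 5:53 AM–2:03 PM = 8 h 10 min; less 30 min break → 7 h 40 min
Thu: 8:19 AM–4:37 PM = 8 h 18 min; less 30 min break → 7 h 48 min
Fri: 10:33 AM–9:59 PM = 11 h 26 min; less 30 min break → 10 h 56 min
Sat: 10:26 AM–9:06 PM = 10 h 40 min; less 30 min break → 10 h 10 min
Total worked: 53 h 16 min = 3196 min.
Regular 44 h 0 min = 2640 min at $36.00/h; overtime 9 h 16 min = 556 min at $72.00/h.
Pay = (2640 × $36.00 + 556 × $72.00) ÷ 60 = $2251.20.

$2251.20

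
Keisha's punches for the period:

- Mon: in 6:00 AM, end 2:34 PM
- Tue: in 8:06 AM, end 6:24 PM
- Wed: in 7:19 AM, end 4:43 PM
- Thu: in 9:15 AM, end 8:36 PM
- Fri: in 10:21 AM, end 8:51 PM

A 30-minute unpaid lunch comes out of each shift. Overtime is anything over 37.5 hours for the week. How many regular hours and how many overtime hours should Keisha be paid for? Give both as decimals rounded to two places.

Regular 37.50 hours, overtime 10.12 hours

Mon: 6:00 AM–2:34 PM = 8 h 34 min; less 30 min break → 8 h 4 min
Tue: 8:06 AM–6:24 PM = 10 h 18 min; less 30 min break → 9 h 48 min
Wed: 7:19 AM–4:43 PM = 9 h 24 min; less 30 min break → 8 h 54 min
Thu: 9:15 AM–8:36 PM = 11 h 21 min; less 30 min break → 10 h 51 min
Fri: 10:21 AM–8:51 PM = 10 h 30 min; less 30 min break → 10 h 0 min
Total worked: 47 h 37 min = 47.62 h.
Threshold 37.5 h → overtime 10 h 7 min, regular 37 h 30 min.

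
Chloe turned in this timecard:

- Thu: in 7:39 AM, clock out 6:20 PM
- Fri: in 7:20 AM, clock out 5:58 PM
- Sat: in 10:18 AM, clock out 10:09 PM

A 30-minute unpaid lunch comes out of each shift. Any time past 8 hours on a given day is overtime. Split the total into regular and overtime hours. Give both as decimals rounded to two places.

Regular 24.00 hours, overtime 7.67 hours

Thu: 7:39 AM–6:20 PM = 10 h 41 min; less 30 min break → 10 h 11 min
Fri: 7:20 AM–5:58 PM = 10 h 38 min; less 30 min break → 10 h 8 min
Sat: 10:18 AM–10:09 PM = 11 h 51 min; less 30 min break → 11 h 21 min
Thu reg 8 h 0 min / OT 2 h 11 min; Fri reg 8 h 0 min / OT 2 h 8 min; Sat reg 8 h 0 min / OT 3 h 21 min.
Totals: regular 24 h 0 min, overtime 7 h 40 min.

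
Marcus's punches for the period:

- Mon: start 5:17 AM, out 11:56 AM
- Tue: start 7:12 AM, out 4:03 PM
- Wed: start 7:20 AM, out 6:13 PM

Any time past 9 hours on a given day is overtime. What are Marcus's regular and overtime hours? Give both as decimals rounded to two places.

Mon: 5:17 AM–11:56 AM = 6 h 39 min
Tue: 7:12 AM–4:03 PM = 8 h 51 min
Wed: 7:20 AM–6:13 PM = 10 h 53 min
Mon reg 6 h 39 min / OT 0 h 0 min; Tue reg 8 h 51 min / OT 0 h 0 min; Wed reg 9 h 0 min / OT 1 h 53 min.
Totals: regular 24 h 30 min, overtime 1 h 53 min.

Regular 24.50 hours, overtime 1.88 hours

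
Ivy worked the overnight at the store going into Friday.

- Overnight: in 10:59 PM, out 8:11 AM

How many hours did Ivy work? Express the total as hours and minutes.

9 h 12 min

Overnight: 10:59 PM → midnight = 1 h 1 min; midnight → 8:11 AM = 8 h 11 min; span 9 h 12 min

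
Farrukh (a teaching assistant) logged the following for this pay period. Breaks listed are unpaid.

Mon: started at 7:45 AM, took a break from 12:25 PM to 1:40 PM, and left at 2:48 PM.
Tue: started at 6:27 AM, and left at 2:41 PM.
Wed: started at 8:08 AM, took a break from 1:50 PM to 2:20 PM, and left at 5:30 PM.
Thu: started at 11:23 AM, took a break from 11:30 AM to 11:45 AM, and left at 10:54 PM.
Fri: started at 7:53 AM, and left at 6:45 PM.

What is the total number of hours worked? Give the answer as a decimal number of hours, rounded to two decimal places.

Mon: 7:45 AM–2:48 PM = 7 h 3 min; less 75 min break → 5 h 48 min
Tue: 6:27 AM–2:41 PM = 8 h 14 min
Wed: 8:08 AM–5:30 PM = 9 h 22 min; less 30 min break → 8 h 52 min
Thu: 11:23 AM–10:54 PM = 11 h 31 min; less 15 min break → 11 h 16 min
Fri: 7:53 AM–6:45 PM = 10 h 52 min
Total: 5 h 48 min + 8 h 14 min + 8 h 52 min + 11 h 16 min + 10 h 52 min = 45 h 2 min.

45.03 hours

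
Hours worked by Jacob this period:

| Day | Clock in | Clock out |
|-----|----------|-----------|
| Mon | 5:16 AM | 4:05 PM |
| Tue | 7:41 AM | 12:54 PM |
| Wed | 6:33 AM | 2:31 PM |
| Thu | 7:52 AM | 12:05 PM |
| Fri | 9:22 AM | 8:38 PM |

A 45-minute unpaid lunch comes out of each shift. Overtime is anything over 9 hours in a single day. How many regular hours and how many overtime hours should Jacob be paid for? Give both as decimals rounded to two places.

Regular 33.15 hours, overtime 2.58 hours

Mon: 5:16 AM–4:05 PM = 10 h 49 min; less 45 min break → 10 h 4 min
Tue: 7:41 AM–12:54 PM = 5 h 13 min; less 45 min break → 4 h 28 min
Wed: 6:33 AM–2:31 PM = 7 h 58 min; less 45 min break → 7 h 13 min
Thu: 7:52 AM–12:05 PM = 4 h 13 min; less 45 min break → 3 h 28 min
Fri: 9:22 AM–8:38 PM = 11 h 16 min; less 45 min break → 10 h 31 min
Mon reg 9 h 0 min / OT 1 h 4 min; Tue reg 4 h 28 min / OT 0 h 0 min; Wed reg 7 h 13 min / OT 0 h 0 min; Thu reg 3 h 28 min / OT 0 h 0 min; Fri reg 9 h 0 min / OT 1 h 31 min.
Totals: regular 33 h 9 min, overtime 2 h 35 min.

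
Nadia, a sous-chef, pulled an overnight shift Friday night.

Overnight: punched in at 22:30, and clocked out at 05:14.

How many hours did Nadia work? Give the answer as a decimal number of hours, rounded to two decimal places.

6.73 hours

Overnight: 22:30 → midnight = 1 h 30 min; midnight → 05:14 = 5 h 14 min; span 6 h 44 min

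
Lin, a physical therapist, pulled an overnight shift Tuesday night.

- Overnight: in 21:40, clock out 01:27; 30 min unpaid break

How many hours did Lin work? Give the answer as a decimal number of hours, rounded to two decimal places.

Overnight: 21:40 → midnight = 2 h 20 min; midnight → 01:27 = 1 h 27 min; span 3 h 47 min; less 30 min break → 3 h 17 min

3.28 hours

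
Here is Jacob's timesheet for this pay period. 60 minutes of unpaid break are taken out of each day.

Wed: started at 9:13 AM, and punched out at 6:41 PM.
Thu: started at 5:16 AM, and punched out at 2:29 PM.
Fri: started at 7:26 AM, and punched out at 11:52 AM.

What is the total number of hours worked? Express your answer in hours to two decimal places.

20.12 hours

Wed: 9:13 AM–6:41 PM = 9 h 28 min; less 60 min break → 8 h 28 min
Thu: 5:16 AM–2:29 PM = 9 h 13 min; less 60 min break → 8 h 13 min
Fri: 7:26 AM–11:52 AM = 4 h 26 min; less 60 min break → 3 h 26 min
Total: 8 h 28 min + 8 h 13 min + 3 h 26 min = 20 h 7 min.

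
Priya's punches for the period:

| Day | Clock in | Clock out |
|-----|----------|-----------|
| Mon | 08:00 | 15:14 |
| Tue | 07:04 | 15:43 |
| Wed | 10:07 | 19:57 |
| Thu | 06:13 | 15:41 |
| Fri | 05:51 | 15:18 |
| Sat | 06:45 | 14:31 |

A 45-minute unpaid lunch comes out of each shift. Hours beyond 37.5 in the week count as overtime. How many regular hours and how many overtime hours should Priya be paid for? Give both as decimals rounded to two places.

Regular 37.50 hours, overtime 10.40 hours

Mon: 08:00–15:14 = 7 h 14 min; less 45 min break → 6 h 29 min
Tue: 07:04–15:43 = 8 h 39 min; less 45 min break → 7 h 54 min
Wed: 10:07–19:57 = 9 h 50 min; less 45 min break → 9 h 5 min
Thu: 06:13–15:41 = 9 h 28 min; less 45 min break → 8 h 43 min
Fri: 05:51–15:18 = 9 h 27 min; less 45 min break → 8 h 42 min
Sat: 06:45–14:31 = 7 h 46 min; less 45 min break → 7 h 1 min
Total worked: 47 h 54 min = 47.90 h.
Threshold 37.5 h → overtime 10 h 24 min, regular 37 h 30 min.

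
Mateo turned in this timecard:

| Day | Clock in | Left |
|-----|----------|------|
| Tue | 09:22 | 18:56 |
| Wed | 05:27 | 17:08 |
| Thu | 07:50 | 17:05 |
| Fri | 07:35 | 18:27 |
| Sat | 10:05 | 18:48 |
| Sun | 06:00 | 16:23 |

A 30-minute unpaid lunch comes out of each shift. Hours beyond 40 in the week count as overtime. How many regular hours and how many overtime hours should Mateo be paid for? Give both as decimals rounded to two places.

Tue: 09:22–18:56 = 9 h 34 min; less 30 min break → 9 h 4 min
Wed: 05:27–17:08 = 11 h 41 min; less 30 min break → 11 h 11 min
Thu: 07:50–17:05 = 9 h 15 min; less 30 min break → 8 h 45 min
Fri: 07:35–18:27 = 10 h 52 min; less 30 min break → 10 h 22 min
Sat: 10:05–18:48 = 8 h 43 min; less 30 min break → 8 h 13 min
Sun: 06:00–16:23 = 10 h 23 min; less 30 min break → 9 h 53 min
Total worked: 57 h 28 min = 57.47 h.
Threshold 40 h → overtime 17 h 28 min, regular 40 h 0 min.

Regular 40.00 hours, overtime 17.47 hours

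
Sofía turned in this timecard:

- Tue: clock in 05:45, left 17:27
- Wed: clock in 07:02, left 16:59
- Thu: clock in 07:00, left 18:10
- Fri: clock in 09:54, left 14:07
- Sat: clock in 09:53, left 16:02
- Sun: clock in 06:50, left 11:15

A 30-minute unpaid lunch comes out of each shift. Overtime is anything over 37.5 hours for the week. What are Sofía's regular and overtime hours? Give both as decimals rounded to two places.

Regular 37.50 hours, overtime 7.10 hours

Tue: 05:45–17:27 = 11 h 42 min; less 30 min break → 11 h 12 min
Wed: 07:02–16:59 = 9 h 57 min; less 30 min break → 9 h 27 min
Thu: 07:00–18:10 = 11 h 10 min; less 30 min break → 10 h 40 min
Fri: 09:54–14:07 = 4 h 13 min; less 30 min break → 3 h 43 min
Sat: 09:53–16:02 = 6 h 9 min; less 30 min break → 5 h 39 min
Sun: 06:50–11:15 = 4 h 25 min; less 30 min break → 3 h 55 min
Total worked: 44 h 36 min = 44.60 h.
Threshold 37.5 h → overtime 7 h 6 min, regular 37 h 30 min.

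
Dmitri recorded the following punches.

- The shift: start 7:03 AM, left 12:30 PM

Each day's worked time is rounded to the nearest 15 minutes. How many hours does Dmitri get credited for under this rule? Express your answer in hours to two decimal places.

5.50 hours

The shift: 7:03 AM–12:30 PM = 5 h 27 min → rounds to 5 h 30 min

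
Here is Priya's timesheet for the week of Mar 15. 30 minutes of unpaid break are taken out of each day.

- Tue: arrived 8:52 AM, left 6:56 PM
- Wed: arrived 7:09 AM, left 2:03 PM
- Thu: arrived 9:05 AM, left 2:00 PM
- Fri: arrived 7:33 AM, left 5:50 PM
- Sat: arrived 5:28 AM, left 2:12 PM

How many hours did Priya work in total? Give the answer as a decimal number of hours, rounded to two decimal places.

Tue: 8:52 AM–6:56 PM = 10 h 4 min; less 30 min break → 9 h 34 min
Wed: 7:09 AM–2:03 PM = 6 h 54 min; less 30 min break → 6 h 24 min
Thu: 9:05 AM–2:00 PM = 4 h 55 min; less 30 min break → 4 h 25 min
Fri: 7:33 AM–5:50 PM = 10 h 17 min; less 30 min break → 9 h 47 min
Sat: 5:28 AM–2:12 PM = 8 h 44 min; less 30 min break → 8 h 14 min
Total: 9 h 34 min + 6 h 24 min + 4 h 25 min + 9 h 47 min + 8 h 14 min = 38 h 24 min.

38.40 hours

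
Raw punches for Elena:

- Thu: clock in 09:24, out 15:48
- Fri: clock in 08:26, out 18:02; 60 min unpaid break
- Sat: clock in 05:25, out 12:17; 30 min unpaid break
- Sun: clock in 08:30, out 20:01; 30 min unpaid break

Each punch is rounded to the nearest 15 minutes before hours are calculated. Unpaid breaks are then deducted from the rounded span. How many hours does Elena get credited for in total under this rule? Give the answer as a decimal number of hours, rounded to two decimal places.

Thu: in 09:24→09:30, out 15:48→15:45; 6 h 15 min
Fri: in 08:26→08:30, out 18:02→18:00; 9 h 30 min − 60 min = 8 h 30 min
Sat: in 05:25→05:30, out 12:17→12:15; 6 h 45 min − 30 min = 6 h 15 min
Sun: in 08:30→08:30, out 20:01→20:00; 11 h 30 min − 30 min = 11 h 0 min
Total credited: 32 h 0 min.

32.00 hours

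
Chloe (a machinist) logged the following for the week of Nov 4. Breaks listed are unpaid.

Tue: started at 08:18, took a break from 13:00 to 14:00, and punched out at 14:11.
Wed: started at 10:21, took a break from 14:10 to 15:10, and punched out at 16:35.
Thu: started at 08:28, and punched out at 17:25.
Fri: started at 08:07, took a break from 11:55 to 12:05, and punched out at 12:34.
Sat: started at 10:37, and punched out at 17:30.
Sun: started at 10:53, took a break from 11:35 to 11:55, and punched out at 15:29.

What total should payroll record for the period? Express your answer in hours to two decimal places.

Tue: 08:18–14:11 = 5 h 53 min; less 60 min break → 4 h 53 min
Wed: 10:21–16:35 = 6 h 14 min; less 60 min break → 5 h 14 min
Thu: 08:28–17:25 = 8 h 57 min
Fri: 08:07–12:34 = 4 h 27 min; less 10 min break → 4 h 17 min
Sat: 10:37–17:30 = 6 h 53 min
Sun: 10:53–15:29 = 4 h 36 min; less 20 min break → 4 h 16 min
Total: 4 h 53 min + 5 h 14 min + 8 h 57 min + 4 h 17 min + 6 h 53 min + 4 h 16 min = 34 h 30 min.

34.50 hours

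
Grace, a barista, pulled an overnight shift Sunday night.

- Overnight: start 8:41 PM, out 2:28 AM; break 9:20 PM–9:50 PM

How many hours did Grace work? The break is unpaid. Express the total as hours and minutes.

5 h 17 min

Overnight: 8:41 PM → midnight = 3 h 19 min; midnight → 2:28 AM = 2 h 28 min; span 5 h 47 min; less 30 min break → 5 h 17 min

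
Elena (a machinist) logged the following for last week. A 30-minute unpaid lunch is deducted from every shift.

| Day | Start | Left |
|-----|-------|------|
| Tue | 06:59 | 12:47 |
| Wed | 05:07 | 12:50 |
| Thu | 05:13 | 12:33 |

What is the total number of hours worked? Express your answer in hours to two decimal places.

Tue: 06:59–12:47 = 5 h 48 min; less 30 min break → 5 h 18 min
Wed: 05:07–12:50 = 7 h 43 min; less 30 min break → 7 h 13 min
Thu: 05:13–12:33 = 7 h 20 min; less 30 min break → 6 h 50 min
Total: 5 h 18 min + 7 h 13 min + 6 h 50 min = 19 h 21 min.

19.35 hours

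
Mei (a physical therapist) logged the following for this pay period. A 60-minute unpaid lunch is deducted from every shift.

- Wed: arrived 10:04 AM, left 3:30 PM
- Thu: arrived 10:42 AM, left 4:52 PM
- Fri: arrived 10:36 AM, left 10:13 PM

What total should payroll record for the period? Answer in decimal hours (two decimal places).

20.22 hours

Wed: 10:04 AM–3:30 PM = 5 h 26 min; less 60 min break → 4 h 26 min
Thu: 10:42 AM–4:52 PM = 6 h 10 min; less 60 min break → 5 h 10 min
Fri: 10:36 AM–10:13 PM = 11 h 37 min; less 60 min break → 10 h 37 min
Total: 4 h 26 min + 5 h 10 min + 10 h 37 min = 20 h 13 min.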